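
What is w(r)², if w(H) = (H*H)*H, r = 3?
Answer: 729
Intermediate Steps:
w(H) = H³ (w(H) = H²*H = H³)
w(r)² = (3³)² = 27² = 729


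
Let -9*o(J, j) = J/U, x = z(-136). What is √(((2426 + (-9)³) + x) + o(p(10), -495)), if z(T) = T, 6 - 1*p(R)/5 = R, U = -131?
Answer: √241092269/393 ≈ 39.509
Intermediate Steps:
p(R) = 30 - 5*R
x = -136
o(J, j) = J/1179 (o(J, j) = -J/(9*(-131)) = -J*(-1)/(9*131) = -(-1)*J/1179 = J/1179)
√(((2426 + (-9)³) + x) + o(p(10), -495)) = √(((2426 + (-9)³) - 136) + (30 - 5*10)/1179) = √(((2426 - 729) - 136) + (30 - 50)/1179) = √((1697 - 136) + (1/1179)*(-20)) = √(1561 - 20/1179) = √(1840399/1179) = √241092269/393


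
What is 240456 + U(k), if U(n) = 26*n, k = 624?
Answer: 256680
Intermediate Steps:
240456 + U(k) = 240456 + 26*624 = 240456 + 16224 = 256680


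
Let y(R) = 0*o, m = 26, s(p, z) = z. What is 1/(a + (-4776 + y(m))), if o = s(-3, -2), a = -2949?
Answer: -1/7725 ≈ -0.00012945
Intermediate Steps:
o = -2
y(R) = 0 (y(R) = 0*(-2) = 0)
1/(a + (-4776 + y(m))) = 1/(-2949 + (-4776 + 0)) = 1/(-2949 - 4776) = 1/(-7725) = -1/7725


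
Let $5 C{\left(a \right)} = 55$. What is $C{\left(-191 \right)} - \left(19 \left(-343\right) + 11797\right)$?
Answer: $-5269$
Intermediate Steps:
$C{\left(a \right)} = 11$ ($C{\left(a \right)} = \frac{1}{5} \cdot 55 = 11$)
$C{\left(-191 \right)} - \left(19 \left(-343\right) + 11797\right) = 11 - \left(19 \left(-343\right) + 11797\right) = 11 - \left(-6517 + 11797\right) = 11 - 5280 = -5269$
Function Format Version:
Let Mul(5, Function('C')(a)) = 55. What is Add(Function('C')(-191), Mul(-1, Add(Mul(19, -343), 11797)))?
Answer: -5269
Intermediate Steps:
Function('C')(a) = 11 (Function('C')(a) = Mul(Rational(1, 5), 55) = 11)
Add(Function('C')(-191), Mul(-1, Add(Mul(19, -343), 11797))) = Add(11, Mul(-1, Add(Mul(19, -343), 11797))) = Add(11, Mul(-1, Add(-6517, 11797))) = Add(11, Mul(-1, 5280)) = Add(11, -5280) = -5269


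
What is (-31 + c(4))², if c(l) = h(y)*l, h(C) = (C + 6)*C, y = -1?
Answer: 2601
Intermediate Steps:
h(C) = C*(6 + C) (h(C) = (6 + C)*C = C*(6 + C))
c(l) = -5*l (c(l) = (-(6 - 1))*l = (-1*5)*l = -5*l)
(-31 + c(4))² = (-31 - 5*4)² = (-31 - 20)² = (-51)² = 2601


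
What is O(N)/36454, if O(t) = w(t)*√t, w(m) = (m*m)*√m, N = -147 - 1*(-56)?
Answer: -753571/36454 ≈ -20.672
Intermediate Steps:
N = -91 (N = -147 + 56 = -91)
w(m) = m^(5/2) (w(m) = m²*√m = m^(5/2))
O(t) = t³ (O(t) = t^(5/2)*√t = t³)
O(N)/36454 = (-91)³/36454 = -753571*1/36454 = -753571/36454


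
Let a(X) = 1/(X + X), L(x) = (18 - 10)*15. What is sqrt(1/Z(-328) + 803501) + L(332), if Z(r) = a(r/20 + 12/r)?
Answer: 120 + sqrt(33765748030)/205 ≈ 1016.4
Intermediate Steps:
L(x) = 120 (L(x) = 8*15 = 120)
a(X) = 1/(2*X)
Z(r) = 1/(2*(12/r + r/20)) (Z(r) = 1/(2*(r/20 + 12/r)) = 1/(2*(12/r + r/20)))
sqrt(1/Z(-328) + 803501) + L(332) = sqrt(1/(10*(-328)/(240 + (-328)**2)) + 803501) + 120 = sqrt(1/(10*(-328)/(240 + 107584)) + 803501) + 120 = sqrt(1/(10*(-328)/107824) + 803501) + 120 = sqrt(1/(10*(-328)*(1/107824)) + 803501) + 120 = sqrt(1/(-205/6739) + 803501) + 120 = sqrt(-6739/205 + 803501) + 120 = sqrt(164710966/205) + 120 = sqrt(33765748030)/205 + 120 = 120 + sqrt(33765748030)/205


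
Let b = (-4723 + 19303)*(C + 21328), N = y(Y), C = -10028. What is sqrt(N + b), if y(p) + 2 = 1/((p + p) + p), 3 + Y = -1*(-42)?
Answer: sqrt(250590830971)/39 ≈ 12836.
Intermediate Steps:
Y = 39 (Y = -3 - 1*(-42) = -3 + 42 = 39)
y(p) = -2 + 1/(3*p) (y(p) = -2 + 1/((p + p) + p) = -2 + 1/(2*p + p) = -2 + 1/(3*p))
N = -233/117 (N = -2 + (1/3)/39 = -2 + (1/3)*(1/39) = -2 + 1/117 = -233/117 ≈ -1.9915)
b = 164754000 (b = (-4723 + 19303)*(-10028 + 21328) = 14580*11300 = 164754000)
sqrt(N + b) = sqrt(-233/117 + 164754000) = sqrt(19276217767/117) = sqrt(250590830971)/39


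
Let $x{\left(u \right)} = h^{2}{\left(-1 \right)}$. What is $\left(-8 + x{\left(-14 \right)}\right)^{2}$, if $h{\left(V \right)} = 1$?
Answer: $49$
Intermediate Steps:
$x{\left(u \right)} = 1$ ($x{\left(u \right)} = 1^{2} = 1$)
$\left(-8 + x{\left(-14 \right)}\right)^{2} = \left(-8 + 1\right)^{2} = \left(-7\right)^{2} = 49$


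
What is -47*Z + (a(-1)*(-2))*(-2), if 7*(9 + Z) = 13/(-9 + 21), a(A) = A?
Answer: 34585/84 ≈ 411.73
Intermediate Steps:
Z = -743/84 (Z = -9 + (13/(-9 + 21))/7 = -9 + (13/12)/7 = -9 + (13*(1/12))/7 = -9 + (⅐)*(13/12) = -9 + 13/84 = -743/84 ≈ -8.8452)
-47*Z + (a(-1)*(-2))*(-2) = -47*(-743/84) - 1*(-2)*(-2) = 34921/84 + 2*(-2) = 34921/84 - 4 = 34585/84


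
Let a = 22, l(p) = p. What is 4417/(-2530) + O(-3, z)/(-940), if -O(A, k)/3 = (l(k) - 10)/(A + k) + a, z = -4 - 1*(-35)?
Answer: -1591723/951280 ≈ -1.6732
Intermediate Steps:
z = 31 (z = -4 + 35 = 31)
O(A, k) = -66 - 3*(-10 + k)/(A + k) (O(A, k) = -3*((k - 10)/(A + k) + 22) = -3*((-10 + k)/(A + k) + 22) = -3*(22 + (-10 + k)/(A + k)) = -66 - 3*(-10 + k)/(A + k))
4417/(-2530) + O(-3, z)/(-940) = 4417/(-2530) + (3*(10 - 23*31 - 22*(-3))/(-3 + 31))/(-940) = 4417*(-1/2530) + (3*(10 - 713 + 66)/28)*(-1/940) = -4417/2530 + (3*(1/28)*(-637))*(-1/940) = -4417/2530 - 273/4*(-1/940) = -4417/2530 + 273/3760 = -1591723/951280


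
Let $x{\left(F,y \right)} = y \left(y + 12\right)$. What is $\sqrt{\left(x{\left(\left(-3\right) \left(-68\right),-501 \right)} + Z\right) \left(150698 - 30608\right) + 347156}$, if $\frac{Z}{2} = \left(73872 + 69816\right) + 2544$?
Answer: $\sqrt{64543077926} \approx 2.5405 \cdot 10^{5}$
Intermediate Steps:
$x{\left(F,y \right)} = y \left(12 + y\right)$
$Z = 292464$ ($Z = 2 \left(\left(73872 + 69816\right) + 2544\right) = 2 \left(143688 + 2544\right) = 2 \cdot 146232 = 292464$)
$\sqrt{\left(x{\left(\left(-3\right) \left(-68\right),-501 \right)} + Z\right) \left(150698 - 30608\right) + 347156} = \sqrt{\left(- 501 \left(12 - 501\right) + 292464\right) \left(150698 - 30608\right) + 347156} = \sqrt{\left(\left(-501\right) \left(-489\right) + 292464\right) 120090 + 347156} = \sqrt{\left(244989 + 292464\right) 120090 + 347156} = \sqrt{537453 \cdot 120090 + 347156} = \sqrt{64542730770 + 347156} = \sqrt{64543077926}$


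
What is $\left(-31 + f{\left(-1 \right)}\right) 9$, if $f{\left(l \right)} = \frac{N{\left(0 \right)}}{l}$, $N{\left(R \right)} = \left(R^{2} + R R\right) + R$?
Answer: $-279$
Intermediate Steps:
$N{\left(R \right)} = R + 2 R^{2}$ ($N{\left(R \right)} = \left(R^{2} + R^{2}\right) + R = 2 R^{2} + R = R + 2 R^{2}$)
$f{\left(l \right)} = 0$ ($f{\left(l \right)} = \frac{0 \left(1 + 2 \cdot 0\right)}{l} = \frac{0 \left(1 + 0\right)}{l} = \frac{0 \cdot 1}{l} = \frac{0}{l} = 0$)
$\left(-31 + f{\left(-1 \right)}\right) 9 = \left(-31 + 0\right) 9 = \left(-31\right) 9 = -279$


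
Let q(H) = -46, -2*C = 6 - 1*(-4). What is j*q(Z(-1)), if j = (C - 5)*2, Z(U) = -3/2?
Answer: 920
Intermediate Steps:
Z(U) = -3/2 (Z(U) = -3*½ = -3/2)
C = -5 (C = -(6 - 1*(-4))/2 = -(6 + 4)/2 = -½*10 = -5)
j = -20 (j = (-5 - 5)*2 = -10*2 = -20)
j*q(Z(-1)) = -20*(-46) = 920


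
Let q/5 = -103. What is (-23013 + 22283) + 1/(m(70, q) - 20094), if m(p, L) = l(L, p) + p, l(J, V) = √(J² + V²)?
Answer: -292504049254/400690451 - 5*√10805/400690451 ≈ -730.00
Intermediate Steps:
q = -515 (q = 5*(-103) = -515)
m(p, L) = p + √(L² + p²) (m(p, L) = √(L² + p²) + p = p + √(L² + p²))
(-23013 + 22283) + 1/(m(70, q) - 20094) = (-23013 + 22283) + 1/((70 + √((-515)² + 70²)) - 20094) = -730 + 1/((70 + √(265225 + 4900)) - 20094) = -730 + 1/((70 + √270125) - 20094) = -730 + 1/((70 + 5*√10805) - 20094) = -730 + 1/(-20024 + 5*√10805)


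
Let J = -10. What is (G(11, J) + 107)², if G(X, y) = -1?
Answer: 11236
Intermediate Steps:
(G(11, J) + 107)² = (-1 + 107)² = 106² = 11236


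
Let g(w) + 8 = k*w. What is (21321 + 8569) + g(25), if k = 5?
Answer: 30007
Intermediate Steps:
g(w) = -8 + 5*w
(21321 + 8569) + g(25) = (21321 + 8569) + (-8 + 5*25) = 29890 + (-8 + 125) = 29890 + 117 = 30007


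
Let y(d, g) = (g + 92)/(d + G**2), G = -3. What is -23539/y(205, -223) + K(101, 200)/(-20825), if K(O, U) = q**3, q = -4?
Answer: 104902738834/2728075 ≈ 38453.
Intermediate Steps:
K(O, U) = -64 (K(O, U) = (-4)**3 = -64)
y(d, g) = (92 + g)/(9 + d) (y(d, g) = (g + 92)/(d + (-3)**2) = (92 + g)/(d + 9) = (92 + g)/(9 + d))
-23539/y(205, -223) + K(101, 200)/(-20825) = -23539*(9 + 205)/(92 - 223) - 64/(-20825) = -23539/(-131/214) - 64*(-1/20825) = -23539/((1/214)*(-131)) + 64/20825 = -23539/(-131/214) + 64/20825 = -23539*(-214/131) + 64/20825 = 5037346/131 + 64/20825 = 104902738834/2728075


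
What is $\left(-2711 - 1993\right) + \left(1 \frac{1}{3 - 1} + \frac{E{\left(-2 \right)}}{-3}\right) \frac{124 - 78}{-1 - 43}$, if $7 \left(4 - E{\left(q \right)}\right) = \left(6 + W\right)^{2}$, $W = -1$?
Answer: $- \frac{1448947}{308} \approx -4704.4$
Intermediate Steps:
$E{\left(q \right)} = \frac{3}{7}$ ($E{\left(q \right)} = 4 - \frac{\left(6 - 1\right)^{2}}{7} = 4 - \frac{5^{2}}{7} = 4 - \frac{25}{7} = \frac{3}{7}$)
$\left(-2711 - 1993\right) + \left(1 \frac{1}{3 - 1} + \frac{E{\left(-2 \right)}}{-3}\right) \frac{124 - 78}{-1 - 43} = \left(-2711 - 1993\right) + \left(1 \frac{1}{3 - 1} + \frac{3}{7 \left(-3\right)}\right) \frac{124 - 78}{-1 - 43} = -4704 + \left(1 \cdot \frac{1}{2} + \frac{3}{7} \left(- \frac{1}{3}\right)\right) \frac{46}{-44} = -4704 + \left(1 \cdot \frac{1}{2} - \frac{1}{7}\right) 46 \left(- \frac{1}{44}\right) = -4704 + \left(\frac{1}{2} - \frac{1}{7}\right) \left(- \frac{23}{22}\right) = -4704 + \frac{5}{14} \left(- \frac{23}{22}\right) = -4704 - \frac{115}{308} = - \frac{1448947}{308}$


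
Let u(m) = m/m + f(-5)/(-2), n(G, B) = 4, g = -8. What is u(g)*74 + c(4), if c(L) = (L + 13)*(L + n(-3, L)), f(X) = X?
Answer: 395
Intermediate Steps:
c(L) = (4 + L)*(13 + L) (c(L) = (L + 13)*(L + 4) = (13 + L)*(4 + L) = (4 + L)*(13 + L))
u(m) = 7/2 (u(m) = m/m - 5/(-2) = 1 - 5*(-½) = 1 + 5/2 = 7/2)
u(g)*74 + c(4) = (7/2)*74 + (52 + 4² + 17*4) = 259 + (52 + 16 + 68) = 259 + 136 = 395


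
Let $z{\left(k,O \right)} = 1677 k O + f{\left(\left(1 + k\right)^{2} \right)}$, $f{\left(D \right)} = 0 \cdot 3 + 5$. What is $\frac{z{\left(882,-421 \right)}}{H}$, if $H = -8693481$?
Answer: $\frac{622706989}{8693481} \approx 71.629$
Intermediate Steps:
$f{\left(D \right)} = 5$ ($f{\left(D \right)} = 0 + 5 = 5$)
$z{\left(k,O \right)} = 5 + 1677 O k$ ($z{\left(k,O \right)} = 1677 k O + 5 = 1677 O k + 5 = 5 + 1677 O k$)
$\frac{z{\left(882,-421 \right)}}{H} = \frac{5 + 1677 \left(-421\right) 882}{-8693481} = \left(5 - 622706994\right) \left(- \frac{1}{8693481}\right) = \left(-622706989\right) \left(- \frac{1}{8693481}\right) = \frac{622706989}{8693481}$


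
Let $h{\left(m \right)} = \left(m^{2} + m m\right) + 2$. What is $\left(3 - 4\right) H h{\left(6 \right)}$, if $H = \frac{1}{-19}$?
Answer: $\frac{74}{19} \approx 3.8947$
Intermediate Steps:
$h{\left(m \right)} = 2 + 2 m^{2}$ ($h{\left(m \right)} = \left(m^{2} + m^{2}\right) + 2 = 2 m^{2} + 2 = 2 + 2 m^{2}$)
$H = - \frac{1}{19} \approx -0.052632$
$\left(3 - 4\right) H h{\left(6 \right)} = \left(3 - 4\right) \left(- \frac{1}{19}\right) \left(2 + 2 \cdot 6^{2}\right) = \left(-1\right) \left(- \frac{1}{19}\right) \left(2 + 2 \cdot 36\right) = \frac{2 + 72}{19} = \frac{1}{19} \cdot 74 = \frac{74}{19}$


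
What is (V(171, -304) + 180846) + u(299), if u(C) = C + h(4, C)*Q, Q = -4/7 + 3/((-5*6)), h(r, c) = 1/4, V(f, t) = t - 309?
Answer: 50548913/280 ≈ 1.8053e+5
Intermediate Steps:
V(f, t) = -309 + t
h(r, c) = ¼
Q = -47/70 (Q = -4*⅐ + 3/(-30) = -4/7 + 3*(-1/30) = -4/7 - ⅒ = -47/70 ≈ -0.67143)
u(C) = -47/280 + C (u(C) = C + (¼)*(-47/70) = C - 47/280 = -47/280 + C)
(V(171, -304) + 180846) + u(299) = ((-309 - 304) + 180846) + (-47/280 + 299) = (-613 + 180846) + 83673/280 = 180233 + 83673/280 = 50548913/280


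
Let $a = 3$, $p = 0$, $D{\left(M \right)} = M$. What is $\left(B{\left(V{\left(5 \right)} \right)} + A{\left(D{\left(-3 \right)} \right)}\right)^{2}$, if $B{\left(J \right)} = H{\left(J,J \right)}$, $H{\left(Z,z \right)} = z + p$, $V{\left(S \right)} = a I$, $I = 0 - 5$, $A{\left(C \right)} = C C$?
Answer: $36$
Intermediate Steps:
$A{\left(C \right)} = C^{2}$
$I = -5$ ($I = 0 - 5 = -5$)
$V{\left(S \right)} = -15$ ($V{\left(S \right)} = 3 \left(-5\right) = -15$)
$H{\left(Z,z \right)} = z$ ($H{\left(Z,z \right)} = z + 0 = z$)
$B{\left(J \right)} = J$
$\left(B{\left(V{\left(5 \right)} \right)} + A{\left(D{\left(-3 \right)} \right)}\right)^{2} = \left(-15 + \left(-3\right)^{2}\right)^{2} = \left(-15 + 9\right)^{2} = \left(-6\right)^{2} = 36$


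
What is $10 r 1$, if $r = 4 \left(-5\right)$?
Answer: $-200$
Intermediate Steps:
$r = -20$
$10 r 1 = 10 \left(-20\right) 1 = \left(-200\right) 1 = -200$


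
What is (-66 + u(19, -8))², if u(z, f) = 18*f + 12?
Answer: 39204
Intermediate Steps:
u(z, f) = 12 + 18*f
(-66 + u(19, -8))² = (-66 + (12 + 18*(-8)))² = (-66 + (12 - 144))² = (-66 - 132)² = (-198)² = 39204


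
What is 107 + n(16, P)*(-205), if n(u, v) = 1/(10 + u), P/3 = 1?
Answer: 2577/26 ≈ 99.115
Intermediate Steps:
P = 3 (P = 3*1 = 3)
107 + n(16, P)*(-205) = 107 - 205/(10 + 16) = 107 - 205/26 = 2577/26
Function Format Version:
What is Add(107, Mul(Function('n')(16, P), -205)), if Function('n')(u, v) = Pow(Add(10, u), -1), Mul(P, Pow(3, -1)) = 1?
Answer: Rational(2577, 26) ≈ 99.115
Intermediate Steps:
P = 3 (P = Mul(3, 1) = 3)
Add(107, Mul(Function('n')(16, P), -205)) = Add(107, Mul(Pow(Add(10, 16), -1), -205)) = Add(107, Mul(Pow(26, -1), -205)) = Add(107, Mul(Rational(1, 26), -205)) = Add(107, Rational(-205, 26)) = Rational(2577, 26)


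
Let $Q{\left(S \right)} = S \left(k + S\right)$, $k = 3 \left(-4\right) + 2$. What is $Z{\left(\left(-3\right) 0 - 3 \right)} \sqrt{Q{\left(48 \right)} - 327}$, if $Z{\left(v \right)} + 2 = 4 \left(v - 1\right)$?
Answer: $- 18 \sqrt{1497} \approx -696.44$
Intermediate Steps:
$k = -10$ ($k = -12 + 2 = -10$)
$Q{\left(S \right)} = S \left(-10 + S\right)$
$Z{\left(v \right)} = -6 + 4 v$ ($Z{\left(v \right)} = -2 + 4 \left(v - 1\right) = -2 + 4 \left(-1 + v\right) = -2 + \left(-4 + 4 v\right) = -6 + 4 v$)
$Z{\left(\left(-3\right) 0 - 3 \right)} \sqrt{Q{\left(48 \right)} - 327} = \left(-6 + 4 \left(\left(-3\right) 0 - 3\right)\right) \sqrt{48 \left(-10 + 48\right) - 327} = \left(-6 + 4 \left(0 - 3\right)\right) \sqrt{48 \cdot 38 - 327} = \left(-6 + 4 \left(-3\right)\right) \sqrt{1824 - 327} = \left(-6 - 12\right) \sqrt{1497} = - 18 \sqrt{1497}$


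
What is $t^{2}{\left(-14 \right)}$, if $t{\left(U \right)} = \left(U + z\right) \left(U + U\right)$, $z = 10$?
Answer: $12544$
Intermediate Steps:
$t{\left(U \right)} = 2 U \left(10 + U\right)$ ($t{\left(U \right)} = \left(U + 10\right) \left(U + U\right) = \left(10 + U\right) 2 U = 2 U \left(10 + U\right)$)
$t^{2}{\left(-14 \right)} = \left(2 \left(-14\right) \left(10 - 14\right)\right)^{2} = \left(2 \left(-14\right) \left(-4\right)\right)^{2} = 112^{2} = 12544$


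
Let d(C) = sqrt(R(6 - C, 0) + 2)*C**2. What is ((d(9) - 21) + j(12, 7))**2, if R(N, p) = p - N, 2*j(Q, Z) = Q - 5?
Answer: 132445/4 - 2835*sqrt(5) ≈ 26772.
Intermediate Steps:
j(Q, Z) = -5/2 + Q/2 (j(Q, Z) = (Q - 5)/2 = (-5 + Q)/2 = -5/2 + Q/2)
d(C) = C**2*sqrt(-4 + C) (d(C) = sqrt((0 - (6 - C)) + 2)*C**2 = sqrt((0 + (-6 + C)) + 2)*C**2 = sqrt((-6 + C) + 2)*C**2 = sqrt(-4 + C)*C**2 = C**2*sqrt(-4 + C))
((d(9) - 21) + j(12, 7))**2 = ((9**2*sqrt(-4 + 9) - 21) + (-5/2 + (1/2)*12))**2 = ((81*sqrt(5) - 21) + (-5/2 + 6))**2 = ((-21 + 81*sqrt(5)) + 7/2)**2 = (-35/2 + 81*sqrt(5))**2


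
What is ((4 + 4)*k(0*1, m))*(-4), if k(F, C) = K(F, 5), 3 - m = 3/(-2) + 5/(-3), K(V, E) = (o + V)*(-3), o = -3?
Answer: -288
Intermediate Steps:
K(V, E) = 9 - 3*V (K(V, E) = (-3 + V)*(-3) = 9 - 3*V)
m = 37/6 (m = 3 - (3/(-2) + 5/(-3)) = 3 - (3*(-1/2) + 5*(-1/3)) = 3 - (-3/2 - 5/3) = 3 - 1*(-19/6) = 3 + 19/6 = 37/6 ≈ 6.1667)
k(F, C) = 9 - 3*F
((4 + 4)*k(0*1, m))*(-4) = ((4 + 4)*(9 - 0))*(-4) = (8*(9 - 3*0))*(-4) = (8*(9 + 0))*(-4) = (8*9)*(-4) = 72*(-4) = -288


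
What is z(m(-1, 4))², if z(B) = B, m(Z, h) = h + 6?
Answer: 100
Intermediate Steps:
m(Z, h) = 6 + h
z(m(-1, 4))² = (6 + 4)² = 10² = 100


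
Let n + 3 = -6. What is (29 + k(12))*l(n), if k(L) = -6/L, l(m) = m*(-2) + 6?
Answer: 684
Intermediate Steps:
n = -9 (n = -3 - 6 = -9)
l(m) = 6 - 2*m (l(m) = -2*m + 6 = 6 - 2*m)
(29 + k(12))*l(n) = (29 - 6/12)*(6 - 2*(-9)) = (29 - 6*1/12)*(6 + 18) = (29 - 1/2)*24 = (57/2)*24 = 684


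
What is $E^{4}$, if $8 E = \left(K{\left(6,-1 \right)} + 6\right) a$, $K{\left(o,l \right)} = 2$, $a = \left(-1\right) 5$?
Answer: $625$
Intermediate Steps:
$a = -5$
$E = -5$ ($E = \frac{\left(2 + 6\right) \left(-5\right)}{8} = \frac{8 \left(-5\right)}{8} = \frac{1}{8} \left(-40\right) = -5$)
$E^{4} = \left(-5\right)^{4} = 625$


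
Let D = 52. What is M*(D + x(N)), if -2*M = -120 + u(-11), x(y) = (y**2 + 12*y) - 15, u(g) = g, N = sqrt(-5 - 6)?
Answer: 1703 + 786*I*sqrt(11) ≈ 1703.0 + 2606.9*I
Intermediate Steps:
N = I*sqrt(11) (N = sqrt(-11) = I*sqrt(11) ≈ 3.3166*I)
x(y) = -15 + y**2 + 12*y
M = 131/2 (M = -(-120 - 11)/2 = -1/2*(-131) = 131/2 ≈ 65.500)
M*(D + x(N)) = 131*(52 + (-15 + (I*sqrt(11))**2 + 12*(I*sqrt(11))))/2 = 131*(52 + (-15 - 11 + 12*I*sqrt(11)))/2 = 131*(52 + (-26 + 12*I*sqrt(11)))/2 = 131*(26 + 12*I*sqrt(11))/2 = 1703 + 786*I*sqrt(11)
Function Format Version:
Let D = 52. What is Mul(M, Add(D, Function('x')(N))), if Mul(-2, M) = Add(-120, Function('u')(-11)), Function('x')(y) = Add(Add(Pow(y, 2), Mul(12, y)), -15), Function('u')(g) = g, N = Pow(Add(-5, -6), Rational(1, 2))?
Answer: Add(1703, Mul(786, I, Pow(11, Rational(1, 2)))) ≈ Add(1703.0, Mul(2606.9, I))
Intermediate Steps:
N = Mul(I, Pow(11, Rational(1, 2))) (N = Pow(-11, Rational(1, 2)) = Mul(I, Pow(11, Rational(1, 2))) ≈ Mul(3.3166, I))
Function('x')(y) = Add(-15, Pow(y, 2), Mul(12, y))
M = Rational(131, 2) (M = Mul(Rational(-1, 2), Add(-120, -11)) = Mul(Rational(-1, 2), -131) = Rational(131, 2) ≈ 65.500)
Mul(M, Add(D, Function('x')(N))) = Mul(Rational(131, 2), Add(52, Add(-15, Pow(Mul(I, Pow(11, Rational(1, 2))), 2), Mul(12, Mul(I, Pow(11, Rational(1, 2))))))) = Mul(Rational(131, 2), Add(52, Add(-15, -11, Mul(12, I, Pow(11, Rational(1, 2)))))) = Mul(Rational(131, 2), Add(52, Add(-26, Mul(12, I, Pow(11, Rational(1, 2)))))) = Mul(Rational(131, 2), Add(26, Mul(12, I, Pow(11, Rational(1, 2))))) = Add(1703, Mul(786, I, Pow(11, Rational(1, 2))))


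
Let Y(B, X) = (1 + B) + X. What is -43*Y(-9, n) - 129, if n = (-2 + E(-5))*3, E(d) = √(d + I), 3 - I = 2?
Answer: 473 - 258*I ≈ 473.0 - 258.0*I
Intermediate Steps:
I = 1 (I = 3 - 1*2 = 3 - 2 = 1)
E(d) = √(1 + d) (E(d) = √(d + 1) = √(1 + d))
n = -6 + 6*I (n = (-2 + √(1 - 5))*3 = (-2 + √(-4))*3 = (-2 + 2*I)*3 = -6 + 6*I ≈ -6.0 + 6.0*I)
Y(B, X) = 1 + B + X
-43*Y(-9, n) - 129 = -43*(1 - 9 + (-6 + 6*I)) - 129 = -43*(-14 + 6*I) - 129 = (602 - 258*I) - 129 = 473 - 258*I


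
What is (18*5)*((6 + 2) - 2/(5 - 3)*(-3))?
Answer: 990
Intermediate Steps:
(18*5)*((6 + 2) - 2/(5 - 3)*(-3)) = 90*(8 - 2/2*(-3)) = 90*(8 - 2*1/2*(-3)) = 90*(8 - 1*(-3)) = 90*(8 + 3) = 90*11 = 990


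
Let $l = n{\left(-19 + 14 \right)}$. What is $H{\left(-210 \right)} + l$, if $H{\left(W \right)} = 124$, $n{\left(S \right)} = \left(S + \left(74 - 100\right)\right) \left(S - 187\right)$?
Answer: $6076$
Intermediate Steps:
$n{\left(S \right)} = \left(-187 + S\right) \left(-26 + S\right)$ ($n{\left(S \right)} = \left(S + \left(74 - 100\right)\right) \left(-187 + S\right) = \left(S - 26\right) \left(-187 + S\right) = \left(-26 + S\right) \left(-187 + S\right) = \left(-187 + S\right) \left(-26 + S\right)$)
$l = 5952$ ($l = 4862 + \left(-19 + 14\right)^{2} - 213 \left(-19 + 14\right) = 4862 + \left(-5\right)^{2} - -1065 = 4862 + 25 + 1065 = 5952$)
$H{\left(-210 \right)} + l = 124 + 5952 = 6076$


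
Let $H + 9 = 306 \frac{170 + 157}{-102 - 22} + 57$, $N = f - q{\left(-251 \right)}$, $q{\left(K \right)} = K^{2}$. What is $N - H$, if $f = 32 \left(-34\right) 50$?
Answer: $- \frac{7231807}{62} \approx -1.1664 \cdot 10^{5}$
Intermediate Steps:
$f = -54400$ ($f = \left(-1088\right) 50 = -54400$)
$N = -117401$ ($N = -54400 - \left(-251\right)^{2} = -54400 - 63001 = -117401$)
$H = - \frac{47055}{62}$ ($H = -9 + \left(306 \frac{170 + 157}{-102 - 22} + 57\right) = -9 + \left(306 \frac{327}{-124} + 57\right) = -9 + \left(306 \cdot 327 \left(- \frac{1}{124}\right) + 57\right) = -9 + \left(306 \left(- \frac{327}{124}\right) + 57\right) = -9 + \left(- \frac{50031}{62} + 57\right) = -9 - \frac{46497}{62} = - \frac{47055}{62} \approx -758.95$)
$N - H = -117401 - - \frac{47055}{62} = -117401 + \frac{47055}{62} = - \frac{7231807}{62}$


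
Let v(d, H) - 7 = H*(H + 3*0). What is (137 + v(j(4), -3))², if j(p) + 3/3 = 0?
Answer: 23409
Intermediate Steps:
j(p) = -1 (j(p) = -1 + 0 = -1)
v(d, H) = 7 + H² (v(d, H) = 7 + H*(H + 3*0) = 7 + H*(H + 0) = 7 + H*H = 7 + H²)
(137 + v(j(4), -3))² = (137 + (7 + (-3)²))² = (137 + (7 + 9))² = (137 + 16)² = 153² = 23409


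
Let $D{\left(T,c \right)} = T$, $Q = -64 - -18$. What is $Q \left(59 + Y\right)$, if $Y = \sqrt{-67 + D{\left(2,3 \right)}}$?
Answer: $-2714 - 46 i \sqrt{65} \approx -2714.0 - 370.86 i$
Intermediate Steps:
$Q = -46$ ($Q = -64 + 18 = -46$)
$Y = i \sqrt{65}$ ($Y = \sqrt{-67 + 2} = \sqrt{-65} = i \sqrt{65} \approx 8.0623 i$)
$Q \left(59 + Y\right) = - 46 \left(59 + i \sqrt{65}\right) = -2714 - 46 i \sqrt{65}$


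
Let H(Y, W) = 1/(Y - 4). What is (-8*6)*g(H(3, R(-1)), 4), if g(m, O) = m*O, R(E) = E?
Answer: 192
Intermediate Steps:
H(Y, W) = 1/(-4 + Y)
g(m, O) = O*m
(-8*6)*g(H(3, R(-1)), 4) = (-8*6)*(4/(-4 + 3)) = -192/(-1) = -192*(-1) = -48*(-4) = 192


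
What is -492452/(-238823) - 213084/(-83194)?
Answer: 45929205910/9934320331 ≈ 4.6233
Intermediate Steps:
-492452/(-238823) - 213084/(-83194) = -492452*(-1/238823) - 213084*(-1/83194) = 492452/238823 + 106542/41597 = 45929205910/9934320331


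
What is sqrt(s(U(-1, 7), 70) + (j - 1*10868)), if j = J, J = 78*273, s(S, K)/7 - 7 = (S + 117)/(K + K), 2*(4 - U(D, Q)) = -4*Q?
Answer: sqrt(41927)/2 ≈ 102.38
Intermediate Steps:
U(D, Q) = 4 + 2*Q (U(D, Q) = 4 - (-2)*Q = 4 + 2*Q)
s(S, K) = 49 + 7*(117 + S)/(2*K) (s(S, K) = 49 + 7*((S + 117)/(K + K)) = 49 + 7*((117 + S)/((2*K))) = 49 + 7*((117 + S)*(1/(2*K))) = 49 + 7*((117 + S)/(2*K)) = 49 + 7*(117 + S)/(2*K))
J = 21294
j = 21294
sqrt(s(U(-1, 7), 70) + (j - 1*10868)) = sqrt((7/2)*(117 + (4 + 2*7) + 14*70)/70 + (21294 - 1*10868)) = sqrt((7/2)*(1/70)*(117 + (4 + 14) + 980) + (21294 - 10868)) = sqrt((7/2)*(1/70)*(117 + 18 + 980) + 10426) = sqrt((7/2)*(1/70)*1115 + 10426) = sqrt(223/4 + 10426) = sqrt(41927/4) = sqrt(41927)/2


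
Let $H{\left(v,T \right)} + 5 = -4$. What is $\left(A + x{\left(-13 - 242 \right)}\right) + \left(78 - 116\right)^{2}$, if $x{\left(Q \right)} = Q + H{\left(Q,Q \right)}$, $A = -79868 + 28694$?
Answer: $-49994$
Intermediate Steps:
$H{\left(v,T \right)} = -9$ ($H{\left(v,T \right)} = -5 - 4 = -9$)
$A = -51174$
$x{\left(Q \right)} = -9 + Q$ ($x{\left(Q \right)} = Q - 9 = -9 + Q$)
$\left(A + x{\left(-13 - 242 \right)}\right) + \left(78 - 116\right)^{2} = \left(-51174 - 264\right) + \left(78 - 116\right)^{2} = \left(-51174 - 264\right) + \left(-38\right)^{2} = \left(-51174 - 264\right) + 1444 = -51438 + 1444 = -49994$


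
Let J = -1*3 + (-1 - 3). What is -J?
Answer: 7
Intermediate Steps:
J = -7 (J = -3 - 4 = -7)
-J = -1*(-7) = 7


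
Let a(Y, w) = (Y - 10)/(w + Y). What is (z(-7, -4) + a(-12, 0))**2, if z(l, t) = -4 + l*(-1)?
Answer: 841/36 ≈ 23.361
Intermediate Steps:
a(Y, w) = (-10 + Y)/(Y + w)
z(l, t) = -4 - l
(z(-7, -4) + a(-12, 0))**2 = ((-4 - 1*(-7)) + (-10 - 12)/(-12 + 0))**2 = ((-4 + 7) - 22/(-12))**2 = (3 - 1/12*(-22))**2 = (3 + 11/6)**2 = (29/6)**2 = 841/36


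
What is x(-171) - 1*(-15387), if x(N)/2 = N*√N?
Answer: 15387 - 1026*I*√19 ≈ 15387.0 - 4472.2*I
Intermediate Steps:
x(N) = 2*N^(3/2) (x(N) = 2*(N*√N) = 2*N^(3/2))
x(-171) - 1*(-15387) = 2*(-171)^(3/2) - 1*(-15387) = 2*(-513*I*√19) + 15387 = -1026*I*√19 + 15387 = 15387 - 1026*I*√19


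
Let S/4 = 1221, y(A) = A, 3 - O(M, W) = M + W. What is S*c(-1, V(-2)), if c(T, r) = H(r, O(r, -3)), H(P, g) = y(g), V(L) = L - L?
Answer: 29304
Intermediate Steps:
V(L) = 0
O(M, W) = 3 - M - W (O(M, W) = 3 - (M + W) = 3 + (-M - W) = 3 - M - W)
H(P, g) = g
c(T, r) = 6 - r (c(T, r) = 3 - r - 1*(-3) = 3 - r + 3 = 6 - r)
S = 4884 (S = 4*1221 = 4884)
S*c(-1, V(-2)) = 4884*(6 - 1*0) = 4884*(6 + 0) = 4884*6 = 29304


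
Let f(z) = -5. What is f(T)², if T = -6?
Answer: 25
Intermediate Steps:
f(T)² = (-5)² = 25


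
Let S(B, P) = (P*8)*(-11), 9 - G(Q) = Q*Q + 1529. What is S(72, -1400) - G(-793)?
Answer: 753569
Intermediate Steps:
G(Q) = -1520 - Q² (G(Q) = 9 - (Q*Q + 1529) = 9 - (Q² + 1529) = 9 - (1529 + Q²) = 9 + (-1529 - Q²) = -1520 - Q²)
S(B, P) = -88*P (S(B, P) = (8*P)*(-11) = -88*P)
S(72, -1400) - G(-793) = -88*(-1400) - (-1520 - 1*(-793)²) = 123200 - (-1520 - 1*628849) = 123200 - (-1520 - 628849) = 123200 - 1*(-630369) = 123200 + 630369 = 753569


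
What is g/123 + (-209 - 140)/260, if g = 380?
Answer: 55873/31980 ≈ 1.7471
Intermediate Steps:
g/123 + (-209 - 140)/260 = 380/123 + (-209 - 140)/260 = 380*(1/123) - 349*1/260 = 380/123 - 349/260 = 55873/31980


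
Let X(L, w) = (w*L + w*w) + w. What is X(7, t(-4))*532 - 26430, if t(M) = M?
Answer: -34942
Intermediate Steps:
X(L, w) = w + w**2 + L*w (X(L, w) = (L*w + w**2) + w = (w**2 + L*w) + w = w + w**2 + L*w)
X(7, t(-4))*532 - 26430 = -4*(1 + 7 - 4)*532 - 26430 = -4*4*532 - 26430 = -16*532 - 26430 = -8512 - 26430 = -34942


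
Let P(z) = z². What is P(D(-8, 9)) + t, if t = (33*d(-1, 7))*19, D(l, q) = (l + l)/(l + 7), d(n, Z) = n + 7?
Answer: 4018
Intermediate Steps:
d(n, Z) = 7 + n
D(l, q) = 2*l/(7 + l) (D(l, q) = (2*l)/(7 + l) = 2*l/(7 + l))
t = 3762 (t = (33*(7 - 1))*19 = (33*6)*19 = 198*19 = 3762)
P(D(-8, 9)) + t = (2*(-8)/(7 - 8))² + 3762 = (2*(-8)/(-1))² + 3762 = (2*(-8)*(-1))² + 3762 = 16² + 3762 = 256 + 3762 = 4018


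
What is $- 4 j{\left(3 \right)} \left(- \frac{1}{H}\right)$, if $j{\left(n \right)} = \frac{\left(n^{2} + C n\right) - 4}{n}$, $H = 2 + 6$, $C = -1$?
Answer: $\frac{1}{3} \approx 0.33333$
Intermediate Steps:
$H = 8$
$j{\left(n \right)} = \frac{-4 + n^{2} - n}{n}$ ($j{\left(n \right)} = \frac{\left(n^{2} - n\right) - 4}{n} = \frac{-4 + n^{2} - n}{n}$)
$- 4 j{\left(3 \right)} \left(- \frac{1}{H}\right) = - 4 \left(-1 + 3 - \frac{4}{3}\right) \left(- \frac{1}{8}\right) = \left(-4\right) \frac{2}{3} \left(- \frac{1}{8}\right) = \left(- \frac{8}{3}\right) \left(- \frac{1}{8}\right) = \frac{1}{3}$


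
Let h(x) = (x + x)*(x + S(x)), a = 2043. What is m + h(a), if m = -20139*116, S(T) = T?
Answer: 14359272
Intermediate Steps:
m = -2336124
h(x) = 4*x² (h(x) = (x + x)*(x + x) = (2*x)*(2*x) = 4*x²)
m + h(a) = -2336124 + 4*2043² = -2336124 + 4*4173849 = -2336124 + 16695396 = 14359272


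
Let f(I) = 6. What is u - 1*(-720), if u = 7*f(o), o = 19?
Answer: 762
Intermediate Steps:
u = 42 (u = 7*6 = 42)
u - 1*(-720) = 42 - 1*(-720) = 42 + 720 = 762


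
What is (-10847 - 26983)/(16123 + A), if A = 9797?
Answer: -1261/864 ≈ -1.4595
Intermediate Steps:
(-10847 - 26983)/(16123 + A) = (-10847 - 26983)/(16123 + 9797) = -37830/25920 = -37830*1/25920 = -1261/864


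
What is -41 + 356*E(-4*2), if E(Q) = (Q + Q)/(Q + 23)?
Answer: -6311/15 ≈ -420.73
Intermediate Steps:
E(Q) = 2*Q/(23 + Q) (E(Q) = (2*Q)/(23 + Q) = 2*Q/(23 + Q))
-41 + 356*E(-4*2) = -41 + 356*(2*(-4*2)/(23 - 4*2)) = -41 + 356*(2*(-8)/(23 - 8)) = -41 + 356*(2*(-8)/15) = -41 + 356*(2*(-8)*(1/15)) = -41 + 356*(-16/15) = -41 - 5696/15 = -6311/15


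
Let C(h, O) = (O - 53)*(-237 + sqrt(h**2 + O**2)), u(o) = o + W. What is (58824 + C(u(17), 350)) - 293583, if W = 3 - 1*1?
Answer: -305148 + 297*sqrt(122861) ≈ -2.0105e+5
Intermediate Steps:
W = 2 (W = 3 - 1 = 2)
u(o) = 2 + o (u(o) = o + 2 = 2 + o)
C(h, O) = (-237 + sqrt(O**2 + h**2))*(-53 + O) (C(h, O) = (-53 + O)*(-237 + sqrt(O**2 + h**2)) = (-237 + sqrt(O**2 + h**2))*(-53 + O))
(58824 + C(u(17), 350)) - 293583 = (58824 + (12561 - 237*350 - 53*sqrt(350**2 + (2 + 17)**2) + 350*sqrt(350**2 + (2 + 17)**2))) - 293583 = (58824 + (12561 - 82950 - 53*sqrt(122500 + 19**2) + 350*sqrt(122500 + 19**2))) - 293583 = (58824 + (12561 - 82950 - 53*sqrt(122500 + 361) + 350*sqrt(122500 + 361))) - 293583 = (58824 + (12561 - 82950 - 53*sqrt(122861) + 350*sqrt(122861))) - 293583 = (58824 + (-70389 + 297*sqrt(122861))) - 293583 = (-11565 + 297*sqrt(122861)) - 293583 = -305148 + 297*sqrt(122861)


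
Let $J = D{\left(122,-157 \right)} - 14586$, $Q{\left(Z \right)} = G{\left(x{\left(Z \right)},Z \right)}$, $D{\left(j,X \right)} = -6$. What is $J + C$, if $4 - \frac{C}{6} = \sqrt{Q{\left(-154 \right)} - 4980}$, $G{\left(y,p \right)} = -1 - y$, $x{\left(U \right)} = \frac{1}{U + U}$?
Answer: $-14568 - \frac{3 i \sqrt{118129319}}{77} \approx -14568.0 - 423.46 i$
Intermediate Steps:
$x{\left(U \right)} = \frac{1}{2 U}$
$Q{\left(Z \right)} = -1 - \frac{1}{2 Z}$
$C = 24 - \frac{3 i \sqrt{118129319}}{77}$ ($C = 24 - 6 \sqrt{\frac{- \frac{1}{2} - -154}{-154} - 4980} = 24 - 6 \sqrt{- \frac{- \frac{1}{2} + 154}{154} - 4980} = 24 - 6 \sqrt{\left(- \frac{1}{154}\right) \frac{307}{2} - 4980} = 24 - 6 \sqrt{- \frac{307}{308} - 4980} = 24 - 6 \sqrt{- \frac{1534147}{308}} = 24 - 6 \frac{i \sqrt{118129319}}{154} = 24 - \frac{3 i \sqrt{118129319}}{77} \approx 24.0 - 423.46 i$)
$J = -14592$ ($J = -6 - 14586 = -14592$)
$J + C = -14592 + \left(24 - \frac{3 i \sqrt{118129319}}{77}\right) = -14568 - \frac{3 i \sqrt{118129319}}{77}$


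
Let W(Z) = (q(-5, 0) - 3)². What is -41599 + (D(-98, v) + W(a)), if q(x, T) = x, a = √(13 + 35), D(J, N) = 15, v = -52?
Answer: -41520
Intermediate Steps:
a = 4*√3 (a = √48 = 4*√3 ≈ 6.9282)
W(Z) = 64 (W(Z) = (-5 - 3)² = (-8)² = 64)
-41599 + (D(-98, v) + W(a)) = -41599 + (15 + 64) = -41599 + 79 = -41520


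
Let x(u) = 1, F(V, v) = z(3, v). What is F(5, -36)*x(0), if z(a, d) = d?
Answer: -36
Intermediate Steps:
F(V, v) = v
F(5, -36)*x(0) = -36*1 = -36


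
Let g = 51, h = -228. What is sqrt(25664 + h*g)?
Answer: 22*sqrt(29) ≈ 118.47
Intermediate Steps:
sqrt(25664 + h*g) = sqrt(25664 - 228*51) = sqrt(25664 - 11628) = sqrt(14036) = 22*sqrt(29)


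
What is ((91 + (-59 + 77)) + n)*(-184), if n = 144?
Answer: -46552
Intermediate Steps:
((91 + (-59 + 77)) + n)*(-184) = ((91 + (-59 + 77)) + 144)*(-184) = ((91 + 18) + 144)*(-184) = (109 + 144)*(-184) = 253*(-184) = -46552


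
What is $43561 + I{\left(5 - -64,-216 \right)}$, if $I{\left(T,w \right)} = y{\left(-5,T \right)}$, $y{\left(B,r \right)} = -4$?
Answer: $43557$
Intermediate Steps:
$I{\left(T,w \right)} = -4$
$43561 + I{\left(5 - -64,-216 \right)} = 43561 - 4 = 43557$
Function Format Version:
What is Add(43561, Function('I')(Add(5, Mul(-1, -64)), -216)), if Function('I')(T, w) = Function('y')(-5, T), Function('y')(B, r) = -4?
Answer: 43557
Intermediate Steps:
Function('I')(T, w) = -4
Add(43561, Function('I')(Add(5, Mul(-1, -64)), -216)) = Add(43561, -4) = 43557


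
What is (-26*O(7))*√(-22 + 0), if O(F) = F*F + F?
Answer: -1456*I*√22 ≈ -6829.2*I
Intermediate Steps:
O(F) = F + F² (O(F) = F² + F = F + F²)
(-26*O(7))*√(-22 + 0) = (-182*(1 + 7))*√(-22 + 0) = (-182*8)*√(-22) = (-26*56)*(I*√22) = -1456*I*√22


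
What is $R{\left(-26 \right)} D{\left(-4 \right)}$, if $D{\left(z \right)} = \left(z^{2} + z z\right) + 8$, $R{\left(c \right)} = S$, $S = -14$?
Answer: $-560$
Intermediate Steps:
$R{\left(c \right)} = -14$
$D{\left(z \right)} = 8 + 2 z^{2}$ ($D{\left(z \right)} = \left(z^{2} + z^{2}\right) + 8 = 2 z^{2} + 8 = 8 + 2 z^{2}$)
$R{\left(-26 \right)} D{\left(-4 \right)} = - 14 \left(8 + 2 \left(-4\right)^{2}\right) = - 14 \left(8 + 2 \cdot 16\right) = - 14 \left(8 + 32\right) = \left(-14\right) 40 = -560$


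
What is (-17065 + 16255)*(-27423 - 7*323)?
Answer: 24044040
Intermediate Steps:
(-17065 + 16255)*(-27423 - 7*323) = -810*(-27423 - 2261) = -810*(-29684) = 24044040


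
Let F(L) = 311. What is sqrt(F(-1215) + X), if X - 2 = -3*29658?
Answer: I*sqrt(88661) ≈ 297.76*I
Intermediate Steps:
X = -88972 (X = 2 - 3*29658 = 2 - 88974 = -88972)
sqrt(F(-1215) + X) = sqrt(311 - 88972) = sqrt(-88661) = I*sqrt(88661)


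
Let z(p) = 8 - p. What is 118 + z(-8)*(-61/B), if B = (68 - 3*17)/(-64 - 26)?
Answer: 89846/17 ≈ 5285.1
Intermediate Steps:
B = -17/90 (B = (68 - 51)/(-90) = 17*(-1/90) = -17/90 ≈ -0.18889)
118 + z(-8)*(-61/B) = 118 + (8 - 1*(-8))*(-61/(-17/90)) = 118 + (8 + 8)*(-61*(-90/17)) = 118 + 16*(5490/17) = 118 + 87840/17 = 89846/17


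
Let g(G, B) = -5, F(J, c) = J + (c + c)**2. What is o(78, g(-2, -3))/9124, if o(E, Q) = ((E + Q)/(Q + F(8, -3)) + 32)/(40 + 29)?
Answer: 1321/24552684 ≈ 5.3803e-5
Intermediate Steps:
F(J, c) = J + 4*c**2 (F(J, c) = J + (2*c)**2 = J + 4*c**2)
o(E, Q) = 32/69 + (E + Q)/(69*(44 + Q)) (o(E, Q) = ((E + Q)/(Q + (8 + 4*(-3)**2)) + 32)/(40 + 29) = ((E + Q)/(Q + (8 + 4*9)) + 32)/69 = ((E + Q)/(Q + (8 + 36)) + 32)*(1/69) = ((E + Q)/(Q + 44) + 32)*(1/69) = ((E + Q)/(44 + Q) + 32)*(1/69) = (32 + (E + Q)/(44 + Q))*(1/69) = 32/69 + (E + Q)/(69*(44 + Q)))
o(78, g(-2, -3))/9124 = ((1408 + 78 + 33*(-5))/(69*(44 - 5)))/9124 = ((1/69)*(1408 + 78 - 165)/39)*(1/9124) = ((1/69)*(1/39)*1321)*(1/9124) = (1321/2691)*(1/9124) = 1321/24552684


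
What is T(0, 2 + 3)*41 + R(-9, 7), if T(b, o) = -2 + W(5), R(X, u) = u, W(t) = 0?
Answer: -75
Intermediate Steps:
T(b, o) = -2 (T(b, o) = -2 + 0 = -2)
T(0, 2 + 3)*41 + R(-9, 7) = -2*41 + 7 = -82 + 7 = -75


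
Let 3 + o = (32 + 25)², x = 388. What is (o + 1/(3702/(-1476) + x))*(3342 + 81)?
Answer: 1053673583256/94831 ≈ 1.1111e+7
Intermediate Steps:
o = 3246 (o = -3 + (32 + 25)² = -3 + 57² = -3 + 3249 = 3246)
(o + 1/(3702/(-1476) + x))*(3342 + 81) = (3246 + 1/(3702/(-1476) + 388))*(3342 + 81) = (3246 + 1/(3702*(-1/1476) + 388))*3423 = (3246 + 1/(-617/246 + 388))*3423 = (3246 + 1/(94831/246))*3423 = (3246 + 246/94831)*3423 = (307821672/94831)*3423 = 1053673583256/94831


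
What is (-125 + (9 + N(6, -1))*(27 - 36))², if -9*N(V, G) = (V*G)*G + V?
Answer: 37636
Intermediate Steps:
N(V, G) = -V/9 - V*G²/9 (N(V, G) = -((V*G)*G + V)/9 = -((G*V)*G + V)/9 = -(V*G² + V)/9 = -(V + V*G²)/9 = -V/9 - V*G²/9)
(-125 + (9 + N(6, -1))*(27 - 36))² = (-125 + (9 - ⅑*6*(1 + (-1)²))*(27 - 36))² = (-125 + (9 - ⅑*6*(1 + 1))*(-9))² = (-125 + (9 - ⅑*6*2)*(-9))² = (-125 + (9 - 4/3)*(-9))² = (-125 + (23/3)*(-9))² = (-125 - 69)² = (-194)² = 37636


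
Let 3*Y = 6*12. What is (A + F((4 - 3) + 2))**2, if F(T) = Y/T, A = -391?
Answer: 146689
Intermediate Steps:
Y = 24 (Y = (6*12)/3 = (1/3)*72 = 24)
F(T) = 24/T
(A + F((4 - 3) + 2))**2 = (-391 + 24/((4 - 3) + 2))**2 = (-391 + 24/(1 + 2))**2 = (-391 + 24/3)**2 = (-391 + 24*(1/3))**2 = (-391 + 8)**2 = (-383)**2 = 146689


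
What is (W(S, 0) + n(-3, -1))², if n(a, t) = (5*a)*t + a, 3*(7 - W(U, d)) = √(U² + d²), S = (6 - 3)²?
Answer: 256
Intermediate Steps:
S = 9 (S = 3² = 9)
W(U, d) = 7 - √(U² + d²)/3
n(a, t) = a + 5*a*t (n(a, t) = 5*a*t + a = a + 5*a*t)
(W(S, 0) + n(-3, -1))² = ((7 - √(9² + 0²)/3) - 3*(1 + 5*(-1)))² = ((7 - √(81 + 0)/3) - 3*(1 - 5))² = ((7 - √81/3) - 3*(-4))² = ((7 - ⅓*9) + 12)² = ((7 - 3) + 12)² = (4 + 12)² = 16² = 256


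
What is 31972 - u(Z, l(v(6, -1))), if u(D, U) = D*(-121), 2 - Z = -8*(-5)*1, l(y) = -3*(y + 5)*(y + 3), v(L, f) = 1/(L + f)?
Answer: 27374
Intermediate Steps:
l(y) = -3*(3 + y)*(5 + y) (l(y) = -3*(5 + y)*(3 + y) = -3*(3 + y)*(5 + y))
Z = -38 (Z = 2 - (-8*(-5)) = 2 - 40 = -38)
u(D, U) = -121*D
31972 - u(Z, l(v(6, -1))) = 31972 - (-121)*(-38) = 31972 - 1*4598 = 31972 - 4598 = 27374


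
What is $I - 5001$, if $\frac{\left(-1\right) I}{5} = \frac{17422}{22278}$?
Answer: $- \frac{55749694}{11139} \approx -5004.9$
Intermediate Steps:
$I = - \frac{43555}{11139}$ ($I = - 5 \cdot \frac{17422}{22278} = - 5 \cdot 17422 \cdot \frac{1}{22278} = \left(-5\right) \frac{8711}{11139} = - \frac{43555}{11139} \approx -3.9101$)
$I - 5001 = - \frac{43555}{11139} - 5001 = - \frac{55749694}{11139}$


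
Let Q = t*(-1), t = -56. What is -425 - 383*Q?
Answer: -21873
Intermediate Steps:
Q = 56 (Q = -56*(-1) = 56)
-425 - 383*Q = -425 - 383*56 = -425 - 21448 = -21873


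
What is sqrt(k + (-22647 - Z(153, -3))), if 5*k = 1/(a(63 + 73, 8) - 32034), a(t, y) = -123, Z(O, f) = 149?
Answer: I*sqrt(7275530899085)/17865 ≈ 150.98*I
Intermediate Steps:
k = -1/160785 (k = 1/(5*(-123 - 32034)) = (1/5)/(-32157) = (1/5)*(-1/32157) = -1/160785 ≈ -6.2195e-6)
sqrt(k + (-22647 - Z(153, -3))) = sqrt(-1/160785 + (-22647 - 1*149)) = sqrt(-1/160785 + (-22647 - 149)) = sqrt(-1/160785 - 22796) = sqrt(-3665254861/160785) = I*sqrt(7275530899085)/17865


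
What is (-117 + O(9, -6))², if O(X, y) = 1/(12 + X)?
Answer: 6031936/441 ≈ 13678.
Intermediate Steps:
(-117 + O(9, -6))² = (-117 + 1/(12 + 9))² = (-117 + 1/21)² = (-2456/21)² = 6031936/441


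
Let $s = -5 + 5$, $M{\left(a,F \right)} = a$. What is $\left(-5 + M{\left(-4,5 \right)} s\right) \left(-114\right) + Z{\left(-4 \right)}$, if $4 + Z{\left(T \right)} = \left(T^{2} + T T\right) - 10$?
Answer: $588$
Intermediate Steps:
$Z{\left(T \right)} = -14 + 2 T^{2}$ ($Z{\left(T \right)} = -4 - \left(10 - T^{2} - T T\right) = -4 + \left(\left(T^{2} + T^{2}\right) - 10\right) = -4 + \left(2 T^{2} - 10\right) = -4 + \left(-10 + 2 T^{2}\right) = -14 + 2 T^{2}$)
$s = 0$
$\left(-5 + M{\left(-4,5 \right)} s\right) \left(-114\right) + Z{\left(-4 \right)} = \left(-5 - 0\right) \left(-114\right) - \left(14 - 2 \left(-4\right)^{2}\right) = \left(-5 + 0\right) \left(-114\right) + \left(-14 + 2 \cdot 16\right) = \left(-5\right) \left(-114\right) + \left(-14 + 32\right) = 570 + 18 = 588$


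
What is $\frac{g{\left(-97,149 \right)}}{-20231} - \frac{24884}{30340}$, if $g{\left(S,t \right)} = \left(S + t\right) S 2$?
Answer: $- \frac{49339571}{153452135} \approx -0.32153$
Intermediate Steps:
$g{\left(S,t \right)} = 2 S \left(S + t\right)$ ($g{\left(S,t \right)} = S \left(S + t\right) 2 = 2 S \left(S + t\right)$)
$\frac{g{\left(-97,149 \right)}}{-20231} - \frac{24884}{30340} = \frac{2 \left(-97\right) \left(-97 + 149\right)}{-20231} - \frac{24884}{30340} = 2 \left(-97\right) 52 \left(- \frac{1}{20231}\right) - \frac{6221}{7585} = \left(-10088\right) \left(- \frac{1}{20231}\right) - \frac{6221}{7585} = \frac{10088}{20231} - \frac{6221}{7585} = - \frac{49339571}{153452135}$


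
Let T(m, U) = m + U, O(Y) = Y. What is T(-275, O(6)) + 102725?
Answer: 102456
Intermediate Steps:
T(m, U) = U + m
T(-275, O(6)) + 102725 = (6 - 275) + 102725 = -269 + 102725 = 102456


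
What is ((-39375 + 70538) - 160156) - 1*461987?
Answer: -590980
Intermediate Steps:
((-39375 + 70538) - 160156) - 1*461987 = (31163 - 160156) - 461987 = -128993 - 461987 = -590980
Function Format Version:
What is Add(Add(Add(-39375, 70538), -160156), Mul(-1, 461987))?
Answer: -590980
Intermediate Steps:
Add(Add(Add(-39375, 70538), -160156), Mul(-1, 461987)) = Add(Add(31163, -160156), -461987) = Add(-128993, -461987) = -590980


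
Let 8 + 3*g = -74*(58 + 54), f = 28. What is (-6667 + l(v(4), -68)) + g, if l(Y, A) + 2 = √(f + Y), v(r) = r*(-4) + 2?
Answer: -28303/3 + √14 ≈ -9430.6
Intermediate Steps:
v(r) = 2 - 4*r (v(r) = -4*r + 2 = 2 - 4*r)
l(Y, A) = -2 + √(28 + Y)
g = -8296/3 (g = -8/3 + (-74*(58 + 54))/3 = -8/3 + (-74*112)/3 = -8/3 + (⅓)*(-8288) = -8/3 - 8288/3 = -8296/3 ≈ -2765.3)
(-6667 + l(v(4), -68)) + g = (-6667 + (-2 + √(28 + (2 - 4*4)))) - 8296/3 = (-6667 + (-2 + √(28 + (2 - 16)))) - 8296/3 = (-6667 + (-2 + √(28 - 14))) - 8296/3 = (-6667 + (-2 + √14)) - 8296/3 = (-6669 + √14) - 8296/3 = -28303/3 + √14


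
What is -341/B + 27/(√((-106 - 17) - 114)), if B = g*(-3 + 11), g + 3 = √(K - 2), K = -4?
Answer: 341/40 - 9*I*√237/79 + 341*I*√6/120 ≈ 8.525 + 5.2068*I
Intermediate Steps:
g = -3 + I*√6 (g = -3 + √(-4 - 2) = -3 + √(-6) = -3 + I*√6 ≈ -3.0 + 2.4495*I)
B = -24 + 8*I*√6 (B = (-3 + I*√6)*(-3 + 11) = (-3 + I*√6)*8 = -24 + 8*I*√6 ≈ -24.0 + 19.596*I)
-341/B + 27/(√((-106 - 17) - 114)) = -341/(-24 + 8*I*√6) + 27/(√((-106 - 17) - 114)) = -341/(-24 + 8*I*√6) + 27/(√(-123 - 114)) = -341/(-24 + 8*I*√6) + 27/(√(-237)) = -341/(-24 + 8*I*√6) + 27/((I*√237)) = -341/(-24 + 8*I*√6) + 27*(-I*√237/237) = -341/(-24 + 8*I*√6) - 9*I*√237/79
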